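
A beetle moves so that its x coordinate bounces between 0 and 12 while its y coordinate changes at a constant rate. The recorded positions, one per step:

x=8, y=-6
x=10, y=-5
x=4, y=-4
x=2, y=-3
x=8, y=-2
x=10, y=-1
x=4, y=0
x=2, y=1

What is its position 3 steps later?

x=4, y=4

The x coordinate travels 6 per step and bounces off the walls at 0 and 12.
  step 8: 2 → 8
  step 9: 8 → 10
  step 10: 10 → 4
The y coordinate changes by +1 each step: at step 10 it is 4.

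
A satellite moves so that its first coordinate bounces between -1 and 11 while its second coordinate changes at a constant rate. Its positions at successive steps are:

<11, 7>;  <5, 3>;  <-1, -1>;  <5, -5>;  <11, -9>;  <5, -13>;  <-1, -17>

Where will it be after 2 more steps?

<11, -25>

The first coordinate travels 6 per step and bounces off the walls at -1 and 11.
  step 7: -1 → 5
  step 8: 5 → 11
The second coordinate changes by -4 each step: at step 8 it is -25.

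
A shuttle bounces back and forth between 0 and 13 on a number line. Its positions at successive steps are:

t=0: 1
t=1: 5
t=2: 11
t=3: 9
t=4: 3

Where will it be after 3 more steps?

11

The value travels 6 per step and bounces off the walls at 0 and 13.
  step 5: 3 → 3
  step 6: 3 → 9
  step 7: 9 → 11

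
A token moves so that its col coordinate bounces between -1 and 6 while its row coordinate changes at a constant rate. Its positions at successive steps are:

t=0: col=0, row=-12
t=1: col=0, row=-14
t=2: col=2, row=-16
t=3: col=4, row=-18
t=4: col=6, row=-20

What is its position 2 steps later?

col=2, row=-24

The col coordinate travels 2 per step and bounces off the walls at -1 and 6.
  step 5: 6 → 4
  step 6: 4 → 2
The row coordinate changes by -2 each step: at step 6 it is -24.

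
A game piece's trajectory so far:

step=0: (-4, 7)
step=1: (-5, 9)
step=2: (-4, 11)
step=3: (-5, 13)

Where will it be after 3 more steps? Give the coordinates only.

(-4, 19)

The first coordinate repeats the cycle [-4, -5] with period 2; step 6 mod 2 = 0, giving -4.
The second coordinate changes by +2 each step, so at step 6 it is 7 + 6·(2) = 19.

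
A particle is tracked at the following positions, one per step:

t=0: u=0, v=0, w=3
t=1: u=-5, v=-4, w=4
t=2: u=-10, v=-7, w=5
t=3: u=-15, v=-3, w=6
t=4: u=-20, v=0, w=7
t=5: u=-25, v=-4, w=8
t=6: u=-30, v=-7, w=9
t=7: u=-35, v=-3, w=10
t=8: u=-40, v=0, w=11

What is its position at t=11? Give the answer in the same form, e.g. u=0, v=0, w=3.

The u coordinate changes by -5 each step, so at step 11 it is 0 + 11·(-5) = -55.
The v coordinate repeats the cycle [0, -4, -7, -3] with period 4; step 11 mod 4 = 3, giving -3.
The w coordinate changes by +1 each step, so at step 11 it is 3 + 11·(1) = 14.

u=-55, v=-3, w=14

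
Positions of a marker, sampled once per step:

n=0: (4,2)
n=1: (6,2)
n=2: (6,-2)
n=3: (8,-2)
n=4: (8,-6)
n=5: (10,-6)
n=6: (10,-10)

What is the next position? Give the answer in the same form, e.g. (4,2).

(12,-10)

Differencing gives (+2,+0), (+0,-4), (+2,+0), (+0,-4), (+2,+0), (+0,-4). This is the pattern (+2,+0), (+0,-4) repeated.
step 7: apply (+2,+0) → (12,-10)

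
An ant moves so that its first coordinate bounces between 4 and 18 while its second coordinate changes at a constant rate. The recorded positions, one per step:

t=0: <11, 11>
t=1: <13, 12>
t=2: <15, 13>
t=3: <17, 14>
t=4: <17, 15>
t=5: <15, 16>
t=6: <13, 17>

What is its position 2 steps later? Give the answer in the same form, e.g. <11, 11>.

The first coordinate travels 2 per step and bounces off the walls at 4 and 18.
  step 7: 13 → 11
  step 8: 11 → 9
The second coordinate changes by +1 each step: at step 8 it is 19.

<9, 19>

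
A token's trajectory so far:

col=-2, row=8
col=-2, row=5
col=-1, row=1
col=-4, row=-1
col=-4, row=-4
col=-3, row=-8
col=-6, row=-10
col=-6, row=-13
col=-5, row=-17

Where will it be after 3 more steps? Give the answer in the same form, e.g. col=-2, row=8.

Differencing gives (+0,-3), (+1,-4), (-3,-2), (+0,-3), (+1,-4), (-3,-2), (+0,-3), (+1,-4). This is the pattern (+0,-3), (+1,-4), (-3,-2) repeated.
step 9: apply (-3,-2) → col=-8, row=-19
step 10: apply (+0,-3) → col=-8, row=-22
step 11: apply (+1,-4) → col=-7, row=-26

col=-7, row=-26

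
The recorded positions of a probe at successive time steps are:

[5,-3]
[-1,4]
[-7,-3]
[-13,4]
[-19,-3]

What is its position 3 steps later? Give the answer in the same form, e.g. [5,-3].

The first coordinate changes by -6 each step, so at step 7 it is 5 + 7·(-6) = -37.
The second coordinate repeats the cycle [-3, 4] with period 2; step 7 mod 2 = 1, giving 4.

[-37,4]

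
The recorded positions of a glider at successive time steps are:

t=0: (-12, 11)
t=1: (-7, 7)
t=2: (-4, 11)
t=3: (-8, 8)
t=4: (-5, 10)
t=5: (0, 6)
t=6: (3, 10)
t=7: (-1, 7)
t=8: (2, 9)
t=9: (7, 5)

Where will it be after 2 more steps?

Differencing gives (+5, -4), (+3, +4), (-4, -3), (+3, +2), (+5, -4), (+3, +4), (-4, -3), (+3, +2), (+5, -4). This is the pattern (+5, -4), (+3, +4), (-4, -3), (+3, +2) repeated.
step 10: apply (+3, +4) → (10, 9)
step 11: apply (-4, -3) → (6, 6)

(6, 6)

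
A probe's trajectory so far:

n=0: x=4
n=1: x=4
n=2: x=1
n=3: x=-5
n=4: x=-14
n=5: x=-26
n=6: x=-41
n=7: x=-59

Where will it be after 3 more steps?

Successive displacements: +0, -3, -6, -9, -12, -15, -18 — each changes by -3.
step 8: -59 − 21 → x=-80
step 9: -80 − 24 → x=-104
step 10: -104 − 27 → x=-131

x=-131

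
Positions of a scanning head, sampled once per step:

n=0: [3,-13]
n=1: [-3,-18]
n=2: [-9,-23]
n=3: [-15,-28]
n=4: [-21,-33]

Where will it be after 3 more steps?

Constant displacement of [-6,-5] per step.
step 5: [-21,-33] + [-6,-5] → [-27,-38]
step 6: [-27,-38] + [-6,-5] → [-33,-43]
step 7: [-33,-43] + [-6,-5] → [-39,-48]

[-39,-48]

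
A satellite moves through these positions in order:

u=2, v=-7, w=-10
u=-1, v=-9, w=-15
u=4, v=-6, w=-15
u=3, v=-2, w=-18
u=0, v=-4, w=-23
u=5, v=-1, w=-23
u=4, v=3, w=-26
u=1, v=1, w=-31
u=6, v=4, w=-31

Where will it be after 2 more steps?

Step-to-step displacements: (-3, -2, -5), (+5, +3, +0), (-1, +4, -3), (-3, -2, -5), (+5, +3, +0), (-1, +4, -3), (-3, -2, -5), (+5, +3, +0) — a repeating cycle of length 3.
step 9: apply (-1, +4, -3) → u=5, v=8, w=-34
step 10: apply (-3, -2, -5) → u=2, v=6, w=-39

u=2, v=6, w=-39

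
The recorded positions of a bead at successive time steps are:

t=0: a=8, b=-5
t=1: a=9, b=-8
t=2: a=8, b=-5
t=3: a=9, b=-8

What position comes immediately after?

Consecutive displacements (+1,-3), (-1,+3), (+1,-3) scale by a factor of -1 each step.
step 4: a=9, b=-8 + (-1,+3) → a=8, b=-5

a=8, b=-5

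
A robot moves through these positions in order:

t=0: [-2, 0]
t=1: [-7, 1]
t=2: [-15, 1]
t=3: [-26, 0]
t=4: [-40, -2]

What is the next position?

[-57, -5]

First differences are [-5, +1], [-8, +0], [-11, -1], [-14, -2]; their common second difference is [-3, -1] (constant acceleration).
step 5: [-40, -2] + [-17, -3] → [-57, -5]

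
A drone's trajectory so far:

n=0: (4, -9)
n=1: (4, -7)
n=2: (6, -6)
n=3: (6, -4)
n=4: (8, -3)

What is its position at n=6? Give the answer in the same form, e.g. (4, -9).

Step-to-step displacements: (+0, +2), (+2, +1), (+0, +2), (+2, +1) — a repeating cycle of length 2.
step 5: apply (+0, +2) → (8, -1)
step 6: apply (+2, +1) → (10, 0)

(10, 0)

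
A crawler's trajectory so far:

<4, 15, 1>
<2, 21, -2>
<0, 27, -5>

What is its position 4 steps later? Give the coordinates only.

<-8, 51, -17>

Each step adds <-2, +6, -3> to the position.
step 3: <0, 27, -5> + <-2, +6, -3> → <-2, 33, -8>
step 4: <-2, 33, -8> + <-2, +6, -3> → <-4, 39, -11>
step 5: <-4, 39, -11> + <-2, +6, -3> → <-6, 45, -14>
step 6: <-6, 45, -14> + <-2, +6, -3> → <-8, 51, -17>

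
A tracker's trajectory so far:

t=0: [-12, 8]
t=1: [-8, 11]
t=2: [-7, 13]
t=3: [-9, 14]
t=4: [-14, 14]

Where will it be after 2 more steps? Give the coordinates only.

Taking differences between consecutive positions: [+4, +3], [+1, +2], [-2, +1], [-5, +0]. These grow by [-3, -1] each step.
step 5: [-14, 14] + [-8, -1] → [-22, 13]
step 6: [-22, 13] + [-11, -2] → [-33, 11]

[-33, 11]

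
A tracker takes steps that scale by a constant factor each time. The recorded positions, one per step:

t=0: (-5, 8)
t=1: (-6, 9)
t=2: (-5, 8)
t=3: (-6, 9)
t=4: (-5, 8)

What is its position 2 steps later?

Consecutive displacements (-1, +1), (+1, -1), (-1, +1), (+1, -1) scale by a factor of -1 each step.
step 5: (-5, 8) + (-1, +1) → (-6, 9)
step 6: (-6, 9) + (+1, -1) → (-5, 8)

(-5, 8)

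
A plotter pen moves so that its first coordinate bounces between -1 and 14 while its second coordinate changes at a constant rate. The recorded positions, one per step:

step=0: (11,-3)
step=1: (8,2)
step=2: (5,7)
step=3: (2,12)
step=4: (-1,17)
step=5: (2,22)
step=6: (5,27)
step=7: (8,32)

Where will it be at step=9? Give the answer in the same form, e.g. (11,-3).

The first coordinate reflects between -1 and 14, moving 3 per step.
  step 8: 8 → 11
  step 9: 11 → 14
The second coordinate changes by +5 each step: at step 9 it is 42.

(14,42)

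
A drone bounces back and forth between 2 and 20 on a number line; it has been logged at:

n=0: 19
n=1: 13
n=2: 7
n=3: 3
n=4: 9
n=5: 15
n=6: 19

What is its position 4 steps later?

9

The value travels 6 per step and bounces off the walls at 2 and 20.
  step 7: 19 → 13
  step 8: 13 → 7
  step 9: 7 → 3
  step 10: 3 → 9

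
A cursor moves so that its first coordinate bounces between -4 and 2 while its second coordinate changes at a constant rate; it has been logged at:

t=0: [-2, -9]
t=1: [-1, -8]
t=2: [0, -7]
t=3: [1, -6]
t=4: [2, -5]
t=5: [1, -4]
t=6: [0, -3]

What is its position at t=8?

The first coordinate travels 1 per step and bounces off the walls at -4 and 2.
  step 7: 0 → -1
  step 8: -1 → -2
The second coordinate changes by +1 each step: at step 8 it is -1.

[-2, -1]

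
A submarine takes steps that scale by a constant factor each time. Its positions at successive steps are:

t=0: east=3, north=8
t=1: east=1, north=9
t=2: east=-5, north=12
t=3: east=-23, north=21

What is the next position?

Step-to-step displacements: (-2, +1), (-6, +3), (-18, +9); each is 3× the previous.
step 4: east=-23, north=21 + (-54, +27) → east=-77, north=48

east=-77, north=48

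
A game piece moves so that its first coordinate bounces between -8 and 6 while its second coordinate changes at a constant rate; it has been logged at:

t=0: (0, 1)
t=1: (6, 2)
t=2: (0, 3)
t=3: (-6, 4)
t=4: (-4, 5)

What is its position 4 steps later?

(-8, 9)

The first coordinate travels 6 per step and bounces off the walls at -8 and 6.
  step 5: -4 → 2
  step 6: 2 → 4
  step 7: 4 → -2
  step 8: -2 → -8
The second coordinate changes by +1 each step: at step 8 it is 9.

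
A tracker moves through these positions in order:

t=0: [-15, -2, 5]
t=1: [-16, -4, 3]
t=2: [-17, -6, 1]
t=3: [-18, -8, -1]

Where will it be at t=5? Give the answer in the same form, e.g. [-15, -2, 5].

[-20, -12, -5]

Each step adds [-1, -2, -2] to the position.
step 4: [-18, -8, -1] + [-1, -2, -2] → [-19, -10, -3]
step 5: [-19, -10, -3] + [-1, -2, -2] → [-20, -12, -5]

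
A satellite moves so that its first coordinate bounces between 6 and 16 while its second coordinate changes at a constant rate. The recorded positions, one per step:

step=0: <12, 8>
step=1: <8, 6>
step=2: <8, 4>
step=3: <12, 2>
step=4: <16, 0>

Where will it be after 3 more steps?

<8, -6>

The first coordinate reflects between 6 and 16, moving 4 per step.
  step 5: 16 → 12
  step 6: 12 → 8
  step 7: 8 → 8
The second coordinate changes by -2 each step: at step 7 it is -6.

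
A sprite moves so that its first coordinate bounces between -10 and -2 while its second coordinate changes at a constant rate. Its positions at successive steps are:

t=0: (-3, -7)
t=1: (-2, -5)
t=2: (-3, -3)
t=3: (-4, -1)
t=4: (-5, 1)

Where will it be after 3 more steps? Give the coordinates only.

The first coordinate reflects between -10 and -2, moving 1 per step.
  step 5: -5 → -6
  step 6: -6 → -7
  step 7: -7 → -8
The second coordinate changes by +2 each step: at step 7 it is 7.

(-8, 7)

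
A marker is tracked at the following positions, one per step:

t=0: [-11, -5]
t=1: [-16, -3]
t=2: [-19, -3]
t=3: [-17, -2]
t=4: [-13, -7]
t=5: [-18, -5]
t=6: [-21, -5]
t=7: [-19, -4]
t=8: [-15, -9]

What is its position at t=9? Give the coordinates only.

Step-to-step displacements: [-5, +2], [-3, +0], [+2, +1], [+4, -5], [-5, +2], [-3, +0], [+2, +1], [+4, -5] — a repeating cycle of length 4.
step 9: apply [-5, +2] → [-20, -7]

[-20, -7]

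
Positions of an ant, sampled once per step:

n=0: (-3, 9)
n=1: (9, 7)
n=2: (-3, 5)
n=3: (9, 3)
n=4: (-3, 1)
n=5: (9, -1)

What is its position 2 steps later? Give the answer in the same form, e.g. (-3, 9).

The first coordinate repeats the cycle [-3, 9] with period 2; step 7 mod 2 = 1, giving 9.
The second coordinate changes by -2 each step, so at step 7 it is 9 + 7·(-2) = -5.

(9, -5)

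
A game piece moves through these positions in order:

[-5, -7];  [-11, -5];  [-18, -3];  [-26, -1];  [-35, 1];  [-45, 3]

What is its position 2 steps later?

[-68, 7]

Successive displacements: [-6, +2], [-7, +2], [-8, +2], [-9, +2], [-10, +2] — each changes by [-1, +0].
step 6: [-45, 3] + [-11, +2] → [-56, 5]
step 7: [-56, 5] + [-12, +2] → [-68, 7]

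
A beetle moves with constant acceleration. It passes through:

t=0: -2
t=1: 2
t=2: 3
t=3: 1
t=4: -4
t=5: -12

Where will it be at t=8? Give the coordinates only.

-54

Taking differences between consecutive positions: +4, +1, -2, -5, -8. These grow by -3 each step.
step 6: -12 − 11 → -23
step 7: -23 − 14 → -37
step 8: -37 − 17 → -54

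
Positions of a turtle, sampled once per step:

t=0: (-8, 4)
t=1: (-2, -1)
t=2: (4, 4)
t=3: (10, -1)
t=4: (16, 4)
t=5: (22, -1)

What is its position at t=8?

(40, 4)

The first coordinate changes by +6 each step, so at step 8 it is -8 + 8·(6) = 40.
The second coordinate repeats the cycle [4, -1] with period 2; step 8 mod 2 = 0, giving 4.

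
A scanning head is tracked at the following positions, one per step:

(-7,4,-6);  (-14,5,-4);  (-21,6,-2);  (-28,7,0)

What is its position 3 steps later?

Each step adds (-7,+1,+2) to the position.
step 4: (-28,7,0) + (-7,+1,+2) → (-35,8,2)
step 5: (-35,8,2) + (-7,+1,+2) → (-42,9,4)
step 6: (-42,9,4) + (-7,+1,+2) → (-49,10,6)

(-49,10,6)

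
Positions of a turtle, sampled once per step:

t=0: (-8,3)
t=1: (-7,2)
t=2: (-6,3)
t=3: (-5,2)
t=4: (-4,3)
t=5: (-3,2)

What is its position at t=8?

(0,3)

The first coordinate changes by +1 each step, so at step 8 it is -8 + 8·(1) = 0.
The second coordinate repeats the cycle [3, 2] with period 2; step 8 mod 2 = 0, giving 3.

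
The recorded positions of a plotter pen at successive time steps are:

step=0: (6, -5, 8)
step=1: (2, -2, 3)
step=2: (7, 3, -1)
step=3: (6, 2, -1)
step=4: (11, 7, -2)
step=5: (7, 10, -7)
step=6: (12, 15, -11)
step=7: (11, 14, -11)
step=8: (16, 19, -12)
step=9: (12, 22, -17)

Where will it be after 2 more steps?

(16, 26, -21)

Differencing gives (-4, +3, -5), (+5, +5, -4), (-1, -1, +0), (+5, +5, -1), (-4, +3, -5), (+5, +5, -4), (-1, -1, +0), (+5, +5, -1), (-4, +3, -5). This is the pattern (-4, +3, -5), (+5, +5, -4), (-1, -1, +0), (+5, +5, -1) repeated.
step 10: apply (+5, +5, -4) → (17, 27, -21)
step 11: apply (-1, -1, +0) → (16, 26, -21)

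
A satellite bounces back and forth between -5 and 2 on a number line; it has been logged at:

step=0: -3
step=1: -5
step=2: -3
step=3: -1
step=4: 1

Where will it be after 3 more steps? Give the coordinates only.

The value reflects between -5 and 2, moving 2 per step.
  step 5: 1 → 1
  step 6: 1 → -1
  step 7: -1 → -3

-3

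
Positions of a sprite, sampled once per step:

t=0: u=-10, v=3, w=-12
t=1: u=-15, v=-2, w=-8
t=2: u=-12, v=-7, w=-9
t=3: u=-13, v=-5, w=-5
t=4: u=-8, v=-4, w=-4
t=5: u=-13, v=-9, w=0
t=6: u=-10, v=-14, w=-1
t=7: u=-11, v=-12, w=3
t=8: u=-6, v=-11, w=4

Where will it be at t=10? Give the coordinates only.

u=-8, v=-21, w=7

The moves between consecutive positions are (-5, -5, +4), (+3, -5, -1), (-1, +2, +4), (+5, +1, +1), (-5, -5, +4), (+3, -5, -1), (-1, +2, +4), (+5, +1, +1); they repeat the 4-cycle [(-5, -5, +4), (+3, -5, -1), (-1, +2, +4), (+5, +1, +1)].
step 9: apply (-5, -5, +4) → u=-11, v=-16, w=8
step 10: apply (+3, -5, -1) → u=-8, v=-21, w=7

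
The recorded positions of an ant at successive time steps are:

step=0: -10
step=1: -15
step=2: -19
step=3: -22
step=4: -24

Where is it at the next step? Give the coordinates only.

-25

First differences are -5, -4, -3, -2; their common second difference is +1 (constant acceleration).
step 5: -24 − 1 → -25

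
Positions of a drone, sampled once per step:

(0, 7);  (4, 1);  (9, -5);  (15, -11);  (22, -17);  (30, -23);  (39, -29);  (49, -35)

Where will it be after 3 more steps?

Taking differences between consecutive positions: (+4, -6), (+5, -6), (+6, -6), (+7, -6), (+8, -6), (+9, -6), (+10, -6). These grow by (+1, +0) each step.
step 8: (49, -35) + (+11, -6) → (60, -41)
step 9: (60, -41) + (+12, -6) → (72, -47)
step 10: (72, -47) + (+13, -6) → (85, -53)

(85, -53)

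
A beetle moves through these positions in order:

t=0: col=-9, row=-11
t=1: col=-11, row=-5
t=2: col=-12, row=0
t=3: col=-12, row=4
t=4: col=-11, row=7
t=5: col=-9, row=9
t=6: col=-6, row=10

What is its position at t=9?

First differences are (-2,+6), (-1,+5), (+0,+4), (+1,+3), (+2,+2), (+3,+1); their common second difference is (+1,-1) (constant acceleration).
step 7: col=-6, row=10 + (+4,+0) → col=-2, row=10
step 8: col=-2, row=10 + (+5,-1) → col=3, row=9
step 9: col=3, row=9 + (+6,-2) → col=9, row=7

col=9, row=7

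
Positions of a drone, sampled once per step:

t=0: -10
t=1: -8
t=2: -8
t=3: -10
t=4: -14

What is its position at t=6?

-28

First differences are +2, +0, -2, -4; their common second difference is -2 (constant acceleration).
step 5: -14 − 6 → -20
step 6: -20 − 8 → -28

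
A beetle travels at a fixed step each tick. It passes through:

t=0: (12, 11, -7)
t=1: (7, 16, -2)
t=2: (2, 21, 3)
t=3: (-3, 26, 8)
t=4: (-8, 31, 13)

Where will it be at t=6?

(-18, 41, 23)

Each step adds (-5, +5, +5) to the position.
step 5: (-8, 31, 13) + (-5, +5, +5) → (-13, 36, 18)
step 6: (-13, 36, 18) + (-5, +5, +5) → (-18, 41, 23)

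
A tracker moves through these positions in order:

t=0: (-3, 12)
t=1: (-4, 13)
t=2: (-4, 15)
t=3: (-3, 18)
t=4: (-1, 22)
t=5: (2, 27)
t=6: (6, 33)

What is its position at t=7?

Taking differences between consecutive positions: (-1, +1), (+0, +2), (+1, +3), (+2, +4), (+3, +5), (+4, +6). These grow by (+1, +1) each step.
step 7: (6, 33) + (+5, +7) → (11, 40)

(11, 40)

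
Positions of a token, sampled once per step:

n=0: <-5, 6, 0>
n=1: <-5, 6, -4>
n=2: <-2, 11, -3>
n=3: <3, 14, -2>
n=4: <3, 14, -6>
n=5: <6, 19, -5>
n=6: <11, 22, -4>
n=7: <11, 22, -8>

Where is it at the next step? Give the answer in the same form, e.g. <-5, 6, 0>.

<14, 27, -7>

Differencing gives <+0, +0, -4>, <+3, +5, +1>, <+5, +3, +1>, <+0, +0, -4>, <+3, +5, +1>, <+5, +3, +1>, <+0, +0, -4>. This is the pattern <+0, +0, -4>, <+3, +5, +1>, <+5, +3, +1> repeated.
step 8: apply <+3, +5, +1> → <14, 27, -7>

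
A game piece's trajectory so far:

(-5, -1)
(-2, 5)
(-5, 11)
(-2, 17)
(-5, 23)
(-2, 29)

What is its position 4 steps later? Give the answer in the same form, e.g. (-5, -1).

The first coordinate repeats the cycle [-5, -2] with period 2; step 9 mod 2 = 1, giving -2.
The second coordinate changes by +6 each step, so at step 9 it is -1 + 9·(6) = 53.

(-2, 53)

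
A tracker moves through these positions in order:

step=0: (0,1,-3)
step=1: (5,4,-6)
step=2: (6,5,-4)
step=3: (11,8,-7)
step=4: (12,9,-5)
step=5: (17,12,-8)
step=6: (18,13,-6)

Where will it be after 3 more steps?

(29,20,-10)

Step-to-step displacements: (+5,+3,-3), (+1,+1,+2), (+5,+3,-3), (+1,+1,+2), (+5,+3,-3), (+1,+1,+2) — a repeating cycle of length 2.
step 7: apply (+5,+3,-3) → (23,16,-9)
step 8: apply (+1,+1,+2) → (24,17,-7)
step 9: apply (+5,+3,-3) → (29,20,-10)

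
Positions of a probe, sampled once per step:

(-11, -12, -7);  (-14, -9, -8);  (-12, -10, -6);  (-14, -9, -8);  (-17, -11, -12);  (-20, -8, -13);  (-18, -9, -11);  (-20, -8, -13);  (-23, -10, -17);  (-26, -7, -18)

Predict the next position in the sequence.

(-24, -8, -16)

The moves between consecutive positions are (-3, +3, -1), (+2, -1, +2), (-2, +1, -2), (-3, -2, -4), (-3, +3, -1), (+2, -1, +2), (-2, +1, -2), (-3, -2, -4), (-3, +3, -1); they repeat the 4-cycle [(-3, +3, -1), (+2, -1, +2), (-2, +1, -2), (-3, -2, -4)].
step 10: apply (+2, -1, +2) → (-24, -8, -16)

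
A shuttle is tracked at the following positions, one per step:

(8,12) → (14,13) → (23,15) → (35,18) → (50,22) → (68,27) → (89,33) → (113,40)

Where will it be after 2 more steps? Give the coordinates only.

(170,57)

Successive displacements: (+6,+1), (+9,+2), (+12,+3), (+15,+4), (+18,+5), (+21,+6), (+24,+7) — each changes by (+3,+1).
step 8: (113,40) + (+27,+8) → (140,48)
step 9: (140,48) + (+30,+9) → (170,57)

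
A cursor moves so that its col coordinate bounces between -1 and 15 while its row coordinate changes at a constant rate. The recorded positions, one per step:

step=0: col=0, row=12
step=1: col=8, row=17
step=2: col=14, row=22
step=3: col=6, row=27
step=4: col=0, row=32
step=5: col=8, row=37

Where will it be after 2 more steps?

The col coordinate reflects between -1 and 15, moving 8 per step.
  step 6: 8 → 14
  step 7: 14 → 6
The row coordinate changes by +5 each step: at step 7 it is 47.

col=6, row=47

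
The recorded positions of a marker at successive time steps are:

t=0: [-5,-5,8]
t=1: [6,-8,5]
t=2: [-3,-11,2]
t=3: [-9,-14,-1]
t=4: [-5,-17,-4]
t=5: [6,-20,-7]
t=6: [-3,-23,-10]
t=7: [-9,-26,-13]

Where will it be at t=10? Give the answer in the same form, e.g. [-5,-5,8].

[-3,-35,-22]

The first coordinate repeats the cycle [-5, 6, -3, -9] with period 4; step 10 mod 4 = 2, giving -3.
The second coordinate changes by -3 each step, so at step 10 it is -5 + 10·(-3) = -35.
The third coordinate changes by -3 each step, so at step 10 it is 8 + 10·(-3) = -22.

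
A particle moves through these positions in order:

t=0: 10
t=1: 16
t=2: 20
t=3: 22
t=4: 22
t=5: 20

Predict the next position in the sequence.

16

Successive displacements: +6, +4, +2, +0, -2 — each changes by -2.
step 6: 20 − 4 → 16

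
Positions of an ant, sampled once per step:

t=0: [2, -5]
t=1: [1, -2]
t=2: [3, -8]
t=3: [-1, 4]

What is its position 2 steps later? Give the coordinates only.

[-9, 28]

Consecutive displacements [-1, +3], [+2, -6], [-4, +12] scale by a factor of -2 each step.
step 4: [-1, 4] + [+8, -24] → [7, -20]
step 5: [7, -20] + [-16, +48] → [-9, 28]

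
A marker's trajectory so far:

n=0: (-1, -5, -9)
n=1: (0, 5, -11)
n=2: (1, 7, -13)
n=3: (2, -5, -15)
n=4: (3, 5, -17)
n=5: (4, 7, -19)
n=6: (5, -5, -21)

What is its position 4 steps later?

(9, 5, -29)

The first coordinate changes by +1 each step, so at step 10 it is -1 + 10·(1) = 9.
The second coordinate repeats the cycle [-5, 5, 7] with period 3; step 10 mod 3 = 1, giving 5.
The third coordinate changes by -2 each step, so at step 10 it is -9 + 10·(-2) = -29.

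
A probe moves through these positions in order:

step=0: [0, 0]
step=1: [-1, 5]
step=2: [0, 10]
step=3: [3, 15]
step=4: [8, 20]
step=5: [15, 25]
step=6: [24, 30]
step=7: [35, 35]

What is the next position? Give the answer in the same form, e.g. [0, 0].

Taking differences between consecutive positions: [-1, +5], [+1, +5], [+3, +5], [+5, +5], [+7, +5], [+9, +5], [+11, +5]. These grow by [+2, +0] each step.
step 8: [35, 35] + [+13, +5] → [48, 40]

[48, 40]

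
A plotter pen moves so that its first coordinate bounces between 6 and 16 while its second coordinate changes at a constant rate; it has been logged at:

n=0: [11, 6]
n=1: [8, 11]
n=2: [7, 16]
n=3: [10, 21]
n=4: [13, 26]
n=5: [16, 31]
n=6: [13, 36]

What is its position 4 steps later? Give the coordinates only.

[11, 56]

The first coordinate reflects between 6 and 16, moving 3 per step.
  step 7: 13 → 10
  step 8: 10 → 7
  step 9: 7 → 8
  step 10: 8 → 11
The second coordinate changes by +5 each step: at step 10 it is 56.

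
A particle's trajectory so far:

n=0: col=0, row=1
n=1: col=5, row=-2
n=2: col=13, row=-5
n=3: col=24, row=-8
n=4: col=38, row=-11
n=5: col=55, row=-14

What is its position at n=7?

Successive displacements: (+5, -3), (+8, -3), (+11, -3), (+14, -3), (+17, -3) — each changes by (+3, +0).
step 6: col=55, row=-14 + (+20, -3) → col=75, row=-17
step 7: col=75, row=-17 + (+23, -3) → col=98, row=-20

col=98, row=-20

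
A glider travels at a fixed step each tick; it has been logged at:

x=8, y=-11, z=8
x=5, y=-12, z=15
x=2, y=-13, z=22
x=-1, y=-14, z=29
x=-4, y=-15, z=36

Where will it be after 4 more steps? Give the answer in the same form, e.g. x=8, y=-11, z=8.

Constant displacement of (-3, -1, +7) per step.
step 5: x=-4, y=-15, z=36 + (-3, -1, +7) → x=-7, y=-16, z=43
step 6: x=-7, y=-16, z=43 + (-3, -1, +7) → x=-10, y=-17, z=50
step 7: x=-10, y=-17, z=50 + (-3, -1, +7) → x=-13, y=-18, z=57
step 8: x=-13, y=-18, z=57 + (-3, -1, +7) → x=-16, y=-19, z=64

x=-16, y=-19, z=64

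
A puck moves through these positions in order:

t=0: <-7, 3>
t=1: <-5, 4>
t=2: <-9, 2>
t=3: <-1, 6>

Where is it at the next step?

The jumps are <+2, +1>, <-4, -2>, <+8, +4> — a geometric progression with ratio -2.
step 4: <-1, 6> + <-16, -8> → <-17, -2>

<-17, -2>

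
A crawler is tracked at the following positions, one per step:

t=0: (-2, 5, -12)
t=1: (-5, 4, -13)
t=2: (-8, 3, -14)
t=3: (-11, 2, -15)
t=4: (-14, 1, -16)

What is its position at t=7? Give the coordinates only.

Each step adds (-3, -1, -1) to the position.
step 5: (-14, 1, -16) + (-3, -1, -1) → (-17, 0, -17)
step 6: (-17, 0, -17) + (-3, -1, -1) → (-20, -1, -18)
step 7: (-20, -1, -18) + (-3, -1, -1) → (-23, -2, -19)

(-23, -2, -19)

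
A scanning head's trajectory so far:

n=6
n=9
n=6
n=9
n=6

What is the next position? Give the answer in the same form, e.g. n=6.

Step-to-step displacements: +3, -3, +3, -3; each is -1× the previous.
step 5: 6 + 3 → n=9

n=9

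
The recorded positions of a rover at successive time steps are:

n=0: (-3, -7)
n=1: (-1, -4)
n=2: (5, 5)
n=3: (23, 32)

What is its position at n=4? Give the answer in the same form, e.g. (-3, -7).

(77, 113)

Consecutive displacements (+2, +3), (+6, +9), (+18, +27) scale by a factor of 3 each step.
step 4: (23, 32) + (+54, +81) → (77, 113)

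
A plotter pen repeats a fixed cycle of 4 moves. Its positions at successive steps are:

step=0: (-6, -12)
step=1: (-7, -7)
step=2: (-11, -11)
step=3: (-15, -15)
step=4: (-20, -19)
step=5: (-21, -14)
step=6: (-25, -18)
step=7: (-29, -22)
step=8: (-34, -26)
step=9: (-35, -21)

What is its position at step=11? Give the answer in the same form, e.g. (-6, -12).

Differencing gives (-1, +5), (-4, -4), (-4, -4), (-5, -4), (-1, +5), (-4, -4), (-4, -4), (-5, -4), (-1, +5). This is the pattern (-1, +5), (-4, -4), (-4, -4), (-5, -4) repeated.
step 10: apply (-4, -4) → (-39, -25)
step 11: apply (-4, -4) → (-43, -29)

(-43, -29)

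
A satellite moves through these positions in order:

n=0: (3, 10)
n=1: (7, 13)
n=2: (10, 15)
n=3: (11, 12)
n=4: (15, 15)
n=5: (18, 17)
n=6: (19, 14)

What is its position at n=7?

The moves between consecutive positions are (+4, +3), (+3, +2), (+1, -3), (+4, +3), (+3, +2), (+1, -3); they repeat the 3-cycle [(+4, +3), (+3, +2), (+1, -3)].
step 7: apply (+4, +3) → (23, 17)

(23, 17)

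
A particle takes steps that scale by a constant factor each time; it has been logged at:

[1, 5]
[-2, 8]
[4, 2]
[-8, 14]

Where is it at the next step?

[16, -10]

The jumps are [-3, +3], [+6, -6], [-12, +12] — a geometric progression with ratio -2.
step 4: [-8, 14] + [+24, -24] → [16, -10]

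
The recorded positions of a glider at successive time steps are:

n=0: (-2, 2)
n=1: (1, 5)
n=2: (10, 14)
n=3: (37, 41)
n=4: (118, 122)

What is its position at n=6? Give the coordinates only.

(1090, 1094)

Consecutive displacements (+3, +3), (+9, +9), (+27, +27), (+81, +81) scale by a factor of 3 each step.
step 5: (118, 122) + (+243, +243) → (361, 365)
step 6: (361, 365) + (+729, +729) → (1090, 1094)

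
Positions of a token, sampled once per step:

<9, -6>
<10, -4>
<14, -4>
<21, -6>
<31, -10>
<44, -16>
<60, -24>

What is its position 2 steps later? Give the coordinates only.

First differences are <+1, +2>, <+4, +0>, <+7, -2>, <+10, -4>, <+13, -6>, <+16, -8>; their common second difference is <+3, -2> (constant acceleration).
step 7: <60, -24> + <+19, -10> → <79, -34>
step 8: <79, -34> + <+22, -12> → <101, -46>

<101, -46>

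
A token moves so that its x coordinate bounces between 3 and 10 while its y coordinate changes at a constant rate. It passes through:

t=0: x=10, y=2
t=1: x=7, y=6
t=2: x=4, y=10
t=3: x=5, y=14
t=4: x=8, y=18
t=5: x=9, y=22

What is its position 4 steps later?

x=9, y=38

The x coordinate travels 3 per step and bounces off the walls at 3 and 10.
  step 6: 9 → 6
  step 7: 6 → 3
  step 8: 3 → 6
  step 9: 6 → 9
The y coordinate changes by +4 each step: at step 9 it is 38.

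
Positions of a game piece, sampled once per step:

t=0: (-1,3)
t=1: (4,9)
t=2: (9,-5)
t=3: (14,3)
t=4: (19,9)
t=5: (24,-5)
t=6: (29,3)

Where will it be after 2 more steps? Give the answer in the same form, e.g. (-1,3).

(39,-5)

The first coordinate changes by +5 each step, so at step 8 it is -1 + 8·(5) = 39.
The second coordinate repeats the cycle [3, 9, -5] with period 3; step 8 mod 3 = 2, giving -5.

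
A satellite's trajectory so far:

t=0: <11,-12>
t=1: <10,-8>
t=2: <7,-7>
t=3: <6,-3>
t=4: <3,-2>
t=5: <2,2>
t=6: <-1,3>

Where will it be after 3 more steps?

The moves between consecutive positions are <-1,+4>, <-3,+1>, <-1,+4>, <-3,+1>, <-1,+4>, <-3,+1>; they repeat the 2-cycle [<-1,+4>, <-3,+1>].
step 7: apply <-1,+4> → <-2,7>
step 8: apply <-3,+1> → <-5,8>
step 9: apply <-1,+4> → <-6,12>

<-6,12>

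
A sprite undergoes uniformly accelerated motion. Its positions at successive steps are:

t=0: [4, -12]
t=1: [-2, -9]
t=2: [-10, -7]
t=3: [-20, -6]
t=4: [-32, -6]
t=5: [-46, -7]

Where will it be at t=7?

First differences are [-6, +3], [-8, +2], [-10, +1], [-12, +0], [-14, -1]; their common second difference is [-2, -1] (constant acceleration).
step 6: [-46, -7] + [-16, -2] → [-62, -9]
step 7: [-62, -9] + [-18, -3] → [-80, -12]

[-80, -12]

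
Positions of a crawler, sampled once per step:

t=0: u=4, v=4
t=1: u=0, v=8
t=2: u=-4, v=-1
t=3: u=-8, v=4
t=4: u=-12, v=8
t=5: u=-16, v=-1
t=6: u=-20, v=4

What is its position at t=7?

The u coordinate changes by -4 each step, so at step 7 it is 4 + 7·(-4) = -24.
The v coordinate repeats the cycle [4, 8, -1] with period 3; step 7 mod 3 = 1, giving 8.

u=-24, v=8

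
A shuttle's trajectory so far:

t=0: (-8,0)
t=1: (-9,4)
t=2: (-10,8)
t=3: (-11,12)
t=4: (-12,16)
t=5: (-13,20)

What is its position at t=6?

The position changes by (-1,+4) every step.
step 6: (-13,20) + (-1,+4) → (-14,24)

(-14,24)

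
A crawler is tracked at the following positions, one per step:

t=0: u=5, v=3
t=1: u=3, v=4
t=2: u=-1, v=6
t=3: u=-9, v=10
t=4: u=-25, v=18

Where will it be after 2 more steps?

u=-121, v=66

Step-to-step displacements: (-2, +1), (-4, +2), (-8, +4), (-16, +8); each is 2× the previous.
step 5: u=-25, v=18 + (-32, +16) → u=-57, v=34
step 6: u=-57, v=34 + (-64, +32) → u=-121, v=66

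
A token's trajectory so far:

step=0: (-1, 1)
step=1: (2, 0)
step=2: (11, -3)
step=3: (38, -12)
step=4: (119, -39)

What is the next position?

(362, -120)

Step-to-step displacements: (+3, -1), (+9, -3), (+27, -9), (+81, -27); each is 3× the previous.
step 5: (119, -39) + (+243, -81) → (362, -120)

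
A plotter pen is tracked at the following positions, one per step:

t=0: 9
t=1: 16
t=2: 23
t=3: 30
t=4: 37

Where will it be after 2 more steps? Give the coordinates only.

The position changes by +7 every step.
step 5: 37 + 7 → 44
step 6: 44 + 7 → 51

51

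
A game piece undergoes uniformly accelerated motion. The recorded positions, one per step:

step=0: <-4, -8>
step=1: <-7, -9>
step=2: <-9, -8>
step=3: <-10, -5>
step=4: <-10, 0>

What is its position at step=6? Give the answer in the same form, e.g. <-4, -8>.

<-7, 16>

Taking differences between consecutive positions: <-3, -1>, <-2, +1>, <-1, +3>, <+0, +5>. These grow by <+1, +2> each step.
step 5: <-10, 0> + <+1, +7> → <-9, 7>
step 6: <-9, 7> + <+2, +9> → <-7, 16>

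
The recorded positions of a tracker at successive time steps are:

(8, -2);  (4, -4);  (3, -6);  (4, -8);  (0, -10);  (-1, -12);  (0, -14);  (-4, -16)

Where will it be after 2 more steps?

Differencing gives (-4, -2), (-1, -2), (+1, -2), (-4, -2), (-1, -2), (+1, -2), (-4, -2). This is the pattern (-4, -2), (-1, -2), (+1, -2) repeated.
step 8: apply (-1, -2) → (-5, -18)
step 9: apply (+1, -2) → (-4, -20)

(-4, -20)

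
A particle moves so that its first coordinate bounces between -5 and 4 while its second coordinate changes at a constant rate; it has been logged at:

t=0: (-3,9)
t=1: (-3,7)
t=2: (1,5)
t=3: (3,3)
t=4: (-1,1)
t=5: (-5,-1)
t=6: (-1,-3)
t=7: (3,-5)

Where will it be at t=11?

(1,-13)

The first coordinate travels 4 per step and bounces off the walls at -5 and 4.
  step 8: 3 → 1
  step 9: 1 → -3
  step 10: -3 → -3
  step 11: -3 → 1
The second coordinate changes by -2 each step: at step 11 it is -13.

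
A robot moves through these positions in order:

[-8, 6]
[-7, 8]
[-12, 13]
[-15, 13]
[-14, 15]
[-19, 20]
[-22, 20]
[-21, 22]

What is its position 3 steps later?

The moves between consecutive positions are [+1, +2], [-5, +5], [-3, +0], [+1, +2], [-5, +5], [-3, +0], [+1, +2]; they repeat the 3-cycle [[+1, +2], [-5, +5], [-3, +0]].
step 8: apply [-5, +5] → [-26, 27]
step 9: apply [-3, +0] → [-29, 27]
step 10: apply [+1, +2] → [-28, 29]

[-28, 29]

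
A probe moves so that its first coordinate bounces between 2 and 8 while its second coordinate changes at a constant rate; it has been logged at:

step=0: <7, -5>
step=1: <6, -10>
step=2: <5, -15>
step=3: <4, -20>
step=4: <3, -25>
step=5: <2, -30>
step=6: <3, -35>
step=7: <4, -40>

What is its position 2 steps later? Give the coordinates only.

<6, -50>

The first coordinate reflects between 2 and 8, moving 1 per step.
  step 8: 4 → 5
  step 9: 5 → 6
The second coordinate changes by -5 each step: at step 9 it is -50.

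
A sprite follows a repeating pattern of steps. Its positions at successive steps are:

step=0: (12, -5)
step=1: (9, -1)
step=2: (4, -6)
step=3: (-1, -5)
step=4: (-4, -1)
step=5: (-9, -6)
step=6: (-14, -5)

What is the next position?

(-17, -1)

Differencing gives (-3, +4), (-5, -5), (-5, +1), (-3, +4), (-5, -5), (-5, +1). This is the pattern (-3, +4), (-5, -5), (-5, +1) repeated.
step 7: apply (-3, +4) → (-17, -1)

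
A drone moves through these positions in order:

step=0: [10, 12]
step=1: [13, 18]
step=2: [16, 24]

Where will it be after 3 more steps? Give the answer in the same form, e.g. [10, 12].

Each step adds [+3, +6] to the position.
step 3: [16, 24] + [+3, +6] → [19, 30]
step 4: [19, 30] + [+3, +6] → [22, 36]
step 5: [22, 36] + [+3, +6] → [25, 42]

[25, 42]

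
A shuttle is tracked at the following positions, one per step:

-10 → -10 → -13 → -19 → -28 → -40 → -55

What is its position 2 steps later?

Successive displacements: +0, -3, -6, -9, -12, -15 — each changes by -3.
step 7: -55 − 18 → -73
step 8: -73 − 21 → -94

-94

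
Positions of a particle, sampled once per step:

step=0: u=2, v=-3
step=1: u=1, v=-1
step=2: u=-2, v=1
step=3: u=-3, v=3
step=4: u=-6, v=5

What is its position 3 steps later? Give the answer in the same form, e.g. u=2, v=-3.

u=-11, v=11

Differencing gives (-1, +2), (-3, +2), (-1, +2), (-3, +2). This is the pattern (-1, +2), (-3, +2) repeated.
step 5: apply (-1, +2) → u=-7, v=7
step 6: apply (-3, +2) → u=-10, v=9
step 7: apply (-1, +2) → u=-11, v=11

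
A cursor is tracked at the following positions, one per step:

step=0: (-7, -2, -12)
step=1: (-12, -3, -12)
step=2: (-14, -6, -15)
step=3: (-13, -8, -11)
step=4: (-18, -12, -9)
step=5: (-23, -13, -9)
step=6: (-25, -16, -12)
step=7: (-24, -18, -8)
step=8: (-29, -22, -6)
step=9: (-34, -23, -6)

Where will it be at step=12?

Differencing gives (-5, -1, +0), (-2, -3, -3), (+1, -2, +4), (-5, -4, +2), (-5, -1, +0), (-2, -3, -3), (+1, -2, +4), (-5, -4, +2), (-5, -1, +0). This is the pattern (-5, -1, +0), (-2, -3, -3), (+1, -2, +4), (-5, -4, +2) repeated.
step 10: apply (-2, -3, -3) → (-36, -26, -9)
step 11: apply (+1, -2, +4) → (-35, -28, -5)
step 12: apply (-5, -4, +2) → (-40, -32, -3)

(-40, -32, -3)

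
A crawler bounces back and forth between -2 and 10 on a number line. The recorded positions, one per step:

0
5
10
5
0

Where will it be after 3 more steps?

9

The value travels 5 per step and bounces off the walls at -2 and 10.
  step 5: 0 → 1
  step 6: 1 → 6
  step 7: 6 → 9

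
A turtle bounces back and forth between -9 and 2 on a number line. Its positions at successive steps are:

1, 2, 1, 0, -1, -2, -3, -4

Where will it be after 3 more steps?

The value travels 1 per step and bounces off the walls at -9 and 2.
  step 8: -4 → -5
  step 9: -5 → -6
  step 10: -6 → -7

-7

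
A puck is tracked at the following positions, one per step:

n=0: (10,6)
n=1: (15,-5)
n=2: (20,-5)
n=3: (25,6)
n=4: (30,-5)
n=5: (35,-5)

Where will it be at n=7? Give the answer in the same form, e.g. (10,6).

First: linear, +5 per step → 45 at step 7.
Second: cycles through 6, -5, -5 every 3 steps. Step 7 lands at position 1 of the cycle → -5.

(45,-5)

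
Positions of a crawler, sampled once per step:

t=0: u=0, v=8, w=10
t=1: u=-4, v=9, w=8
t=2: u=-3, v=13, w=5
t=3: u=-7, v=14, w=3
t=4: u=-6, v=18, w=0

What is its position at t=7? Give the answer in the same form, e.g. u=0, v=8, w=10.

u=-13, v=24, w=-7

Step-to-step displacements: (-4, +1, -2), (+1, +4, -3), (-4, +1, -2), (+1, +4, -3) — a repeating cycle of length 2.
step 5: apply (-4, +1, -2) → u=-10, v=19, w=-2
step 6: apply (+1, +4, -3) → u=-9, v=23, w=-5
step 7: apply (-4, +1, -2) → u=-13, v=24, w=-7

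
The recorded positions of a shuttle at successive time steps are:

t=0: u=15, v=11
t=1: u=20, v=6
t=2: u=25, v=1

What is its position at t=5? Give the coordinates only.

Constant displacement of (+5, -5) per step.
step 3: u=25, v=1 + (+5, -5) → u=30, v=-4
step 4: u=30, v=-4 + (+5, -5) → u=35, v=-9
step 5: u=35, v=-9 + (+5, -5) → u=40, v=-14

u=40, v=-14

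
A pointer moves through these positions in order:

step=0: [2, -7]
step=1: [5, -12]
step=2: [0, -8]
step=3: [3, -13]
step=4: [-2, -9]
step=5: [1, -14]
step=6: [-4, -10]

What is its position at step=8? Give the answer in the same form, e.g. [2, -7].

[-6, -11]

Differencing gives [+3, -5], [-5, +4], [+3, -5], [-5, +4], [+3, -5], [-5, +4]. This is the pattern [+3, -5], [-5, +4] repeated.
step 7: apply [+3, -5] → [-1, -15]
step 8: apply [-5, +4] → [-6, -11]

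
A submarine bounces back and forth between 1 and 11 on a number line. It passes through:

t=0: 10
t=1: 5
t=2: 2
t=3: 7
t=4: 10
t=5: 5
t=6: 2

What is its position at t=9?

5

The value travels 5 per step and bounces off the walls at 1 and 11.
  step 7: 2 → 7
  step 8: 7 → 10
  step 9: 10 → 5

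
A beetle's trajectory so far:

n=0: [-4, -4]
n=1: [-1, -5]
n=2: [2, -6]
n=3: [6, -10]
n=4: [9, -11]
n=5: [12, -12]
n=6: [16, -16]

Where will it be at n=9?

[26, -22]

Differencing gives [+3, -1], [+3, -1], [+4, -4], [+3, -1], [+3, -1], [+4, -4]. This is the pattern [+3, -1], [+3, -1], [+4, -4] repeated.
step 7: apply [+3, -1] → [19, -17]
step 8: apply [+3, -1] → [22, -18]
step 9: apply [+4, -4] → [26, -22]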